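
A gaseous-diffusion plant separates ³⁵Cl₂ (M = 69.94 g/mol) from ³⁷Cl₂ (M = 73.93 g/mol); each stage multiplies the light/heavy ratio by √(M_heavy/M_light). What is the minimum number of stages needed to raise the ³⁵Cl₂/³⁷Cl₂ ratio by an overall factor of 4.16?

52

Per stage α = (73.93/69.94)^(1/2) = 1.05705^0.5, giving ln α = 0.02774.
Need α^N ≥ 4.16 ⇒ N ≥ ln(4.16) / ln α = 1.426 / 0.02774 = 51.39.
So at least 52 stages are needed.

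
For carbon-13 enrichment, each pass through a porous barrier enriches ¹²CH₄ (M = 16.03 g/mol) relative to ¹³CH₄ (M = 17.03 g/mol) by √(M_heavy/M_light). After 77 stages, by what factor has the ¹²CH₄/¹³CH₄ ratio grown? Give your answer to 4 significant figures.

After 77 stages the ratio has grown by (√(17.03/16.03))^77 = (17.03/16.03)^(77/2).
= 1.06238^(77/2) = 10.28.

10.28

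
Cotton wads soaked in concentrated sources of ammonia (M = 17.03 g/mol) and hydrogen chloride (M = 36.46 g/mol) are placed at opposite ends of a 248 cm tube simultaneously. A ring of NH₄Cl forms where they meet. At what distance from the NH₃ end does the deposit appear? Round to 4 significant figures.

147.3 cm

The fronts meet when d_NH₃ + d_HCl = L with d_NH₃/d_HCl = √(M_HCl/M_NH₃) (Graham's law). Here √(M_HCl/M_NH₃) = √(36.46/17.03) = 1.463.
With d_NH₃ + d_HCl = 248 cm, d_HCl = 248/(1 + 1.463) = 100.7 cm.
d_NH₃ = 248 − 100.7 = 147.3 cm.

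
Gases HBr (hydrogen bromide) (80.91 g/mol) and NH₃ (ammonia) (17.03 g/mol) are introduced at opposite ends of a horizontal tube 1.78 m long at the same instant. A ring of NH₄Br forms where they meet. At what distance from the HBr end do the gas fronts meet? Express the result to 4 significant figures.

Graham's law gives d_HBr/d_NH₃ = rate_HBr/rate_NH₃ = √(M_NH₃/M_HBr) = √(17.03/80.91) = 0.4588.
With d_HBr + d_NH₃ = 1.78 m, d_NH₃ = 1.78/(1 + 0.4588) = 1.220 m.
d_HBr = 1.78 − 1.220 = 0.5598 m.

0.5598 m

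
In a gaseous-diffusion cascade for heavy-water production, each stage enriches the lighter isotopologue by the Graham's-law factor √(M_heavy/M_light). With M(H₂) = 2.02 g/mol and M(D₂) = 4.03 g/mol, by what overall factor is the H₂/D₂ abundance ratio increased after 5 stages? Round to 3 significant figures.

5.62

Overall factor = α^5 with α = √(4.03/2.02), i.e. (4.03/2.02)^(5/2).
= 1.99505^(5/2) = 5.62.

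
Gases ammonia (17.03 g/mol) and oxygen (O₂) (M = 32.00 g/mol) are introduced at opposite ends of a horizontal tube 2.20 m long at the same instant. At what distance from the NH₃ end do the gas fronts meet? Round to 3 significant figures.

1.27 m

Distances travelled in equal time are proportional to diffusion rates, so d_NH₃/d_O₂ = √(M_O₂/M_NH₃) = √(32.00/17.03) = 1.371.
With d_NH₃ + d_O₂ = 2.20 m, d_O₂ = 2.20/(1 + 1.371) = 0.9280 m.
d_NH₃ = 2.20 − 0.9280 = 1.27 m.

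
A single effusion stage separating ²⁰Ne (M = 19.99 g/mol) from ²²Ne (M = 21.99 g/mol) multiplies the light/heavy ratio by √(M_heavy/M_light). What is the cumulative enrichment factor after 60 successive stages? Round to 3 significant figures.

Each stage multiplies the ratio by α = √(21.99/19.99), so after 60 stages the overall factor is α^60 = (21.99/19.99)^(60/2).
= 1.10005^30 = 17.5.

17.5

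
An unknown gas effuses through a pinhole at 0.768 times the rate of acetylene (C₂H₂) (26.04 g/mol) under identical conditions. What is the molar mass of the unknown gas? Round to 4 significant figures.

44.15 g/mol

Since effusion rate ∝ 1/√M, rate_X/rate_C₂H₂ = √(M_C₂H₂/M_X).
0.768 = √(26.04/M_X)
M_X = 26.04 / 0.768² = 26.04 / 0.5898 = 44.15 g/mol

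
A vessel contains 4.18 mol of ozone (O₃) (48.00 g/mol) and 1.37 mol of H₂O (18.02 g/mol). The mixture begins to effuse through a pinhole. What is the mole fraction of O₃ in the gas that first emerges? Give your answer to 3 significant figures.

Rate_i ∝ x_i/√M_i (Graham's law weighted by mole fraction), so the effusate composition follows n_i/√M_i.
Mole fraction of O₃ in the effusate = (n_O₃/√M_O₃) / (n_O₃/√M_O₃ + n_H₂O/√M_H₂O)
= (4.18/√48.00) / (4.18/√48.00 + 1.37/√18.02) = 0.6033/(0.6033 + 0.3227) = 0.652.

0.652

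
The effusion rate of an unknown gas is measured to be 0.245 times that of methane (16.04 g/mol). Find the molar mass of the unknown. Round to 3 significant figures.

267 g/mol

Using Graham's law: rate_X/rate_CH₄ = √(M_CH₄/M_X).
0.245 = √(16.04/M_X)
M_X = 16.04 / 0.245² = 16.04 / 0.06002 = 267 g/mol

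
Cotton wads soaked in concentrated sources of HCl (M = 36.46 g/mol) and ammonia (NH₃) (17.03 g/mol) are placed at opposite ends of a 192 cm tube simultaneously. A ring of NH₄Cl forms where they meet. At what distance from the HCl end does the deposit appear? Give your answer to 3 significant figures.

The fronts meet when d_HCl + d_NH₃ = L with d_HCl/d_NH₃ = √(M_NH₃/M_HCl) (Graham's law). Here √(M_NH₃/M_HCl) = √(17.03/36.46) = 0.6834.
With d_HCl + d_NH₃ = 192 cm, d_NH₃ = 192/(1 + 0.6834) = 114.1 cm.
d_HCl = 192 − 114.1 = 77.9 cm.

77.9 cm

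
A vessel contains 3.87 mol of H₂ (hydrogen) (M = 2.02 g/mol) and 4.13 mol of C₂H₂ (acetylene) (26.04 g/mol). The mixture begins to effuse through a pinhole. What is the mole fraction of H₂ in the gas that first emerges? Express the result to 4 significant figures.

0.7709

The effusion rate of species i is ∝ p_i/√M_i ∝ n_i/√M_i.
Mole fraction of H₂ in the effusate = (n_H₂/√M_H₂) / (n_H₂/√M_H₂ + n_C₂H₂/√M_C₂H₂)
= (3.87/√2.02) / (3.87/√2.02 + 4.13/√26.04) = 2.723/(2.723 + 0.8093) = 0.7709.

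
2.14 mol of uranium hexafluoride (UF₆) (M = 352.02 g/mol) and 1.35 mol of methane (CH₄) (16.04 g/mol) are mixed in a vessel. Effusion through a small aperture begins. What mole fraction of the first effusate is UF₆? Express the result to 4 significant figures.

0.2528

Effusion rate of each component ∝ n_i/√M_i (partial pressure × 1/√M).
x_UF₆(eff) = (n_UF₆/√M_UF₆) / (n_UF₆/√M_UF₆ + n_CH₄/√M_CH₄)
= (2.14/√352.02) / (2.14/√352.02 + 1.35/√16.04) = 0.1141/(0.1141 + 0.3371) = 0.2528.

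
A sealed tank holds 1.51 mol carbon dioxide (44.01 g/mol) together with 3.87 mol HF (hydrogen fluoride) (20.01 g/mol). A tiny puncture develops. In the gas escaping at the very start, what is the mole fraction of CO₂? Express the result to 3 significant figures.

Rate_i ∝ x_i/√M_i (Graham's law weighted by mole fraction), so the effusate composition follows n_i/√M_i.
So x_CO₂ in the escaping gas = (n_CO₂/√M_CO₂) / Σ(n_i/√M_i)
= (1.51/√44.01) / (1.51/√44.01 + 3.87/√20.01) = 0.2276/(0.2276 + 0.8651) = 0.208.

0.208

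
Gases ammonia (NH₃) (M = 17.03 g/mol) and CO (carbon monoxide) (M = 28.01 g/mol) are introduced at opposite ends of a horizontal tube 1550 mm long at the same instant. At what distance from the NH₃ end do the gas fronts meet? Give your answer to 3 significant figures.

871 mm

Distances travelled in equal time are proportional to diffusion rates, so d_NH₃/d_CO = √(M_CO/M_NH₃) = √(28.01/17.03) = 1.282.
With d_NH₃ + d_CO = 1550 mm, d_CO = 1550/(1 + 1.282) = 679.1 mm.
d_NH₃ = 1550 − 679.1 = 871 mm.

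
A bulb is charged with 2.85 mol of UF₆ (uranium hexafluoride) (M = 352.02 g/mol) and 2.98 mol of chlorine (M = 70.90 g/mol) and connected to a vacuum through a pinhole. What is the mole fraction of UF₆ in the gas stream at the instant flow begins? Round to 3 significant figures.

0.300

Rate_i ∝ x_i/√M_i (Graham's law weighted by mole fraction), so the effusate composition follows n_i/√M_i.
Mole fraction of UF₆ in the effusate = (n_UF₆/√M_UF₆) / (n_UF₆/√M_UF₆ + n_Cl₂/√M_Cl₂)
= (2.85/√352.02) / (2.85/√352.02 + 2.98/√70.90) = 0.1519/(0.1519 + 0.3539) = 0.300.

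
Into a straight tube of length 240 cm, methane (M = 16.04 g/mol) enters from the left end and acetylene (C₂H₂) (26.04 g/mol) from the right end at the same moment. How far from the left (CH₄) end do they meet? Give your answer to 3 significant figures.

The fronts meet when d_CH₄ + d_C₂H₂ = L with d_CH₄/d_C₂H₂ = √(M_C₂H₂/M_CH₄) (Graham's law). Here √(M_C₂H₂/M_CH₄) = √(26.04/16.04) = 1.274.
With d_CH₄ + d_C₂H₂ = 240 cm, d_C₂H₂ = 240/(1 + 1.274) = 105.5 cm.
d_CH₄ = 240 − 105.5 = 134 cm.

134 cm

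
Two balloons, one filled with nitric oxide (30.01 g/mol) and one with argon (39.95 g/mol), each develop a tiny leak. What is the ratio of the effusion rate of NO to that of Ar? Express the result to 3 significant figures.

1.15

From Graham's law, rate_NO/rate_Ar = √(M_Ar/M_NO) = √(39.95/30.01) = √1.331 = 1.15.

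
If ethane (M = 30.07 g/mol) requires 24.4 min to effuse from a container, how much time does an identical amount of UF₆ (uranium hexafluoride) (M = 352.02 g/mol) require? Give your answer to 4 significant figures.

83.48 min

Graham's law gives t_UF₆/t_C₂H₆ = √(M_UF₆/M_C₂H₆) = √(352.02/30.07) = √11.71 = 3.422.
So the time for UF₆ is 24.4 × 3.422 = 83.48 min.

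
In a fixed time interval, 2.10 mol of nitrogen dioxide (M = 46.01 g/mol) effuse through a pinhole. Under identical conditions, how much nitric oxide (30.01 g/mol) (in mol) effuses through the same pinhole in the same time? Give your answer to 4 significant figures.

Since effusion rate ∝ 1/√M, rate_NO/rate_NO₂ = √(M_NO₂/M_NO) = √(46.01/30.01) = √1.533 = 1.238.
So the amount for NO is 2.10 × 1.238 = 2.600 mol.

2.600 mol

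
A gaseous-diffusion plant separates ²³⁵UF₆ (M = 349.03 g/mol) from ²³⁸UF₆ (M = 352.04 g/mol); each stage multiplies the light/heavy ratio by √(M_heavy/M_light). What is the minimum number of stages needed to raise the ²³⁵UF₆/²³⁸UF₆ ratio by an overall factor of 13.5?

With α = √(352.04/349.03) per stage, ln α = ½ ln(1.00862) = 0.004293.
Need α^N ≥ 13.5 ⇒ N ≥ ln(13.5) / ln α = 2.603 / 0.004293 = 606.20.
Rounding up, N = 607 stages.

607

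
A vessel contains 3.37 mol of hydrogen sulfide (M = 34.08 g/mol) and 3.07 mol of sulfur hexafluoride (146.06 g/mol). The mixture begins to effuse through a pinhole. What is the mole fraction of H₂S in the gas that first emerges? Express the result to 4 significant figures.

0.6944

Each component's effusion rate ∝ (its partial pressure)·(1/√M) ∝ n_i/√M_i.
So x_H₂S in the escaping gas = (n_H₂S/√M_H₂S) / Σ(n_i/√M_i)
= (3.37/√34.08) / (3.37/√34.08 + 3.07/√146.06) = 0.5773/(0.5773 + 0.2540) = 0.6944.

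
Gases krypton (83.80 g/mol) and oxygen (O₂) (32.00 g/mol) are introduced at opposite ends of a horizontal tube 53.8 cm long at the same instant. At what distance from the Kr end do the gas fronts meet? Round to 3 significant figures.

20.5 cm

Distances travelled in equal time are proportional to diffusion rates, so d_Kr/d_O₂ = √(M_O₂/M_Kr) = √(32.00/83.80) = 0.6179.
With d_Kr + d_O₂ = 53.8 cm, d_O₂ = 53.8/(1 + 0.6179) = 33.25 cm.
d_Kr = 53.8 − 33.25 = 20.5 cm.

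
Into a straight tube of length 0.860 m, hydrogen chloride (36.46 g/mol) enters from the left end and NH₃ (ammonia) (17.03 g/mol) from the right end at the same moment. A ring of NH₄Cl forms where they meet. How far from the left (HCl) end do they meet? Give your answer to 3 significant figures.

Distances travelled in equal time are proportional to diffusion rates, so d_HCl/d_NH₃ = √(M_NH₃/M_HCl) = √(17.03/36.46) = 0.6834.
With d_HCl + d_NH₃ = 0.860 m, d_NH₃ = 0.860/(1 + 0.6834) = 0.5109 m.
d_HCl = 0.860 − 0.5109 = 0.349 m.

0.349 m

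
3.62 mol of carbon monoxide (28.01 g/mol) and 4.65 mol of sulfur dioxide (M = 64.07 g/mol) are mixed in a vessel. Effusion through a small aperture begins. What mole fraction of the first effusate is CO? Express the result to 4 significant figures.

0.5407

Effusion rate of each component ∝ n_i/√M_i (partial pressure × 1/√M).
So x_CO in the escaping gas = (n_CO/√M_CO) / Σ(n_i/√M_i)
= (3.62/√28.01) / (3.62/√28.01 + 4.65/√64.07) = 0.6840/(0.6840 + 0.5809) = 0.5407.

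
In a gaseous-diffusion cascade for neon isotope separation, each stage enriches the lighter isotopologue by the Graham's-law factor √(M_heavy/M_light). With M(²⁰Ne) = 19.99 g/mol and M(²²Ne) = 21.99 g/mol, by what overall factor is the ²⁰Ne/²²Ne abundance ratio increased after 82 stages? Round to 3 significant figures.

Each stage multiplies the ratio by α = √(21.99/19.99), so after 82 stages the overall factor is α^82 = (21.99/19.99)^(82/2).
= 1.10005^41 = 49.9.

49.9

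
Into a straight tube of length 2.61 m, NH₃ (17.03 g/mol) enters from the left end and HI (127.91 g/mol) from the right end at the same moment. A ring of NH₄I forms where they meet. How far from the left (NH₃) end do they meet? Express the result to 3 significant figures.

1.91 m

In equal time, each gas travels a distance ∝ its rate ∝ 1/√M, so d_NH₃/d_HI = √(M_HI/M_NH₃) = √(127.91/17.03) = 2.741.
With d_NH₃ + d_HI = 2.61 m, d_HI = 2.61/(1 + 2.741) = 0.6977 m.
d_NH₃ = 2.61 − 0.6977 = 1.91 m.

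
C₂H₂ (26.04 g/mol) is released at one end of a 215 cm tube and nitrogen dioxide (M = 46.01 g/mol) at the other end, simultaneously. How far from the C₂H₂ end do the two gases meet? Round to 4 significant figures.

Distances travelled in equal time are proportional to diffusion rates, so d_C₂H₂/d_NO₂ = √(M_NO₂/M_C₂H₂) = √(46.01/26.04) = 1.329.
With d_C₂H₂ + d_NO₂ = 215 cm, d_NO₂ = 215/(1 + 1.329) = 92.30 cm.
d_C₂H₂ = 215 − 92.30 = 122.7 cm.

122.7 cm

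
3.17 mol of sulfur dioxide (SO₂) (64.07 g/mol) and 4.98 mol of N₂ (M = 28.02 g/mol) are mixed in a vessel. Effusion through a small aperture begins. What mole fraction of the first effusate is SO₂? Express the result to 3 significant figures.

Each component's effusion rate ∝ (its partial pressure)·(1/√M) ∝ n_i/√M_i.
So x_SO₂ in the escaping gas = (n_SO₂/√M_SO₂) / Σ(n_i/√M_i)
= (3.17/√64.07) / (3.17/√64.07 + 4.98/√28.02) = 0.3960/(0.3960 + 0.9408) = 0.296.

0.296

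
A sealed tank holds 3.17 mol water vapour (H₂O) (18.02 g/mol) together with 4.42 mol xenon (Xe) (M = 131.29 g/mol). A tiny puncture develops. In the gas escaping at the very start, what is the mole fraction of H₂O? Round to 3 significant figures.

Rate_i ∝ x_i/√M_i (Graham's law weighted by mole fraction), so the effusate composition follows n_i/√M_i.
So x_H₂O in the escaping gas = (n_H₂O/√M_H₂O) / Σ(n_i/√M_i)
= (3.17/√18.02) / (3.17/√18.02 + 4.42/√131.29) = 0.7468/(0.7468 + 0.3858) = 0.659.

0.659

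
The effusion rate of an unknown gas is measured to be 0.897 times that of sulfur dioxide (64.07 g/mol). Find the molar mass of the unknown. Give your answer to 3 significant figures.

Using Graham's law: rate_X/rate_SO₂ = √(M_SO₂/M_X).
0.897 = √(64.07/M_X)
M_X = 64.07 / 0.897² = 64.07 / 0.8046 = 79.6 g/mol

79.6 g/mol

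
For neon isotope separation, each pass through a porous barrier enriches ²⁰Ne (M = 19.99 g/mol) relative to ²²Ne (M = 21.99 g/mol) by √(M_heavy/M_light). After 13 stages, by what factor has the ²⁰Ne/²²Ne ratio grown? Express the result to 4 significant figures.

After 13 stages the ratio has grown by (√(21.99/19.99))^13 = (21.99/19.99)^(13/2).
= 1.10005^(13/2) = 1.859.

1.859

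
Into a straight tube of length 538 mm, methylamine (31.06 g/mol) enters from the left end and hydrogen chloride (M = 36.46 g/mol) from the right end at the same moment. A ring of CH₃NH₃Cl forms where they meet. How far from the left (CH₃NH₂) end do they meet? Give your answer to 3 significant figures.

280 mm

In equal time, each gas travels a distance ∝ its rate ∝ 1/√M, so d_CH₃NH₂/d_HCl = √(M_HCl/M_CH₃NH₂) = √(36.46/31.06) = 1.083.
With d_CH₃NH₂ + d_HCl = 538 mm, d_HCl = 538/(1 + 1.083) = 258.2 mm.
d_CH₃NH₂ = 538 − 258.2 = 280 mm.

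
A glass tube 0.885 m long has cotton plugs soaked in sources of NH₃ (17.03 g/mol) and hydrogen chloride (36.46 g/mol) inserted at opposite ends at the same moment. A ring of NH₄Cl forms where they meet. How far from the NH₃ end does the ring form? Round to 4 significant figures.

Distances travelled in equal time are proportional to diffusion rates, so d_NH₃/d_HCl = √(M_HCl/M_NH₃) = √(36.46/17.03) = 1.463.
With d_NH₃ + d_HCl = 0.885 m, d_HCl = 0.885/(1 + 1.463) = 0.3593 m.
d_NH₃ = 0.885 − 0.3593 = 0.5257 m.

0.5257 m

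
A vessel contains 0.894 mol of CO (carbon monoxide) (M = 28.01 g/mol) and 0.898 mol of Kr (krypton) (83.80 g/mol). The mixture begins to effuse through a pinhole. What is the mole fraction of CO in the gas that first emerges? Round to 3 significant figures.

0.633

Effusion rate of each component ∝ n_i/√M_i (partial pressure × 1/√M).
x_CO(eff) = (n_CO/√M_CO) / (n_CO/√M_CO + n_Kr/√M_Kr)
= (0.894/√28.01) / (0.894/√28.01 + 0.898/√83.80) = 0.1689/(0.1689 + 0.09810) = 0.633.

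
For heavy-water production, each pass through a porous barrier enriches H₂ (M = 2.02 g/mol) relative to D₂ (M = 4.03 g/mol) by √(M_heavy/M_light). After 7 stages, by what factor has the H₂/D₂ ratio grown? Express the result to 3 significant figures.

11.2

Overall factor = α^7 with α = √(4.03/2.02), i.e. (4.03/2.02)^(7/2).
= 1.99505^(7/2) = 11.2.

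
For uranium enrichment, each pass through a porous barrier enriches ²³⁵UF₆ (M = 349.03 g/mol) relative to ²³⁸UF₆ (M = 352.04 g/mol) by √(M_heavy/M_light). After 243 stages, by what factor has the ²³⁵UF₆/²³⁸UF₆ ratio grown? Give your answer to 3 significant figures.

2.84

Each stage multiplies the ratio by α = √(352.04/349.03), so after 243 stages the overall factor is α^243 = (352.04/349.03)^(243/2).
= 1.00862^(243/2) = 2.84.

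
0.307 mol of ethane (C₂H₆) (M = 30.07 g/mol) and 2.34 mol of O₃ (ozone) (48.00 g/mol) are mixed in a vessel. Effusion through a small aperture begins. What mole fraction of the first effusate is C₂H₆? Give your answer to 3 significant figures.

The effusion rate of species i is ∝ p_i/√M_i ∝ n_i/√M_i.
Mole fraction of C₂H₆ in the effusate = (n_C₂H₆/√M_C₂H₆) / (n_C₂H₆/√M_C₂H₆ + n_O₃/√M_O₃)
= (0.307/√30.07) / (0.307/√30.07 + 2.34/√48.00) = 0.05598/(0.05598 + 0.3377) = 0.142.

0.142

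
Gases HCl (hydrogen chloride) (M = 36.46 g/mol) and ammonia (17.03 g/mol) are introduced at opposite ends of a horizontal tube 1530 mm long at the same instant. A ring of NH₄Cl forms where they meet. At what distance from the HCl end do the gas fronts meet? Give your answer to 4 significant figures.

The fronts meet when d_HCl + d_NH₃ = L with d_HCl/d_NH₃ = √(M_NH₃/M_HCl) (Graham's law). Here √(M_NH₃/M_HCl) = √(17.03/36.46) = 0.6834.
With d_HCl + d_NH₃ = 1530 mm, d_NH₃ = 1530/(1 + 0.6834) = 908.9 mm.
d_HCl = 1530 − 908.9 = 621.1 mm.

621.1 mm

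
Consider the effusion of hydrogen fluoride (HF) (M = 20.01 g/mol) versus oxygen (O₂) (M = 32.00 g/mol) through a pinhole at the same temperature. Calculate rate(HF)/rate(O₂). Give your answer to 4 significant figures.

1.265

By Graham's law, rate_HF/rate_O₂ = √(M_O₂/M_HF) = √(32.00/20.01) = √1.599 = 1.265.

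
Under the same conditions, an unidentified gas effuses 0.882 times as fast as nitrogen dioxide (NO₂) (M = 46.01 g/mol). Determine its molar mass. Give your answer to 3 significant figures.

Since effusion rate ∝ 1/√M, rate_X/rate_NO₂ = √(M_NO₂/M_X).
0.882 = √(46.01/M_X)
M_X = 46.01 / 0.882² = 46.01 / 0.7779 = 59.1 g/mol

59.1 g/mol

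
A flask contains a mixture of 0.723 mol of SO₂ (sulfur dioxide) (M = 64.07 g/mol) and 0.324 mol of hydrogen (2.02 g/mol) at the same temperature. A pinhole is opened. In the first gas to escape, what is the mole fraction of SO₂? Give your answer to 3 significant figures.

Effusion rate of each component ∝ n_i/√M_i (partial pressure × 1/√M).
x_SO₂(eff) = (n_SO₂/√M_SO₂) / (n_SO₂/√M_SO₂ + n_H₂/√M_H₂)
= (0.723/√64.07) / (0.723/√64.07 + 0.324/√2.02) = 0.09033/(0.09033 + 0.2280) = 0.284.

0.284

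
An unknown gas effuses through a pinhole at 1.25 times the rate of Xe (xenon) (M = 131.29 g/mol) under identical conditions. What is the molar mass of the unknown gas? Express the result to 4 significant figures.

84.03 g/mol

By Graham's law, rate_X/rate_Xe = √(M_Xe/M_X).
1.25 = √(131.29/M_X)
M_X = 131.29 / 1.25² = 131.29 / 1.562 = 84.03 g/mol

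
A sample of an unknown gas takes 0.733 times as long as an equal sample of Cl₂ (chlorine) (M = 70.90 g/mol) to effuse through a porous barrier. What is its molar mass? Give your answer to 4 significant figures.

Using Graham's law: t_X/t_Cl₂ = √(M_X/M_Cl₂).
0.733 = √(M_X/70.90)
M_X = 70.90 × 0.733² = 70.90 × 0.5373 = 38.09 g/mol

38.09 g/mol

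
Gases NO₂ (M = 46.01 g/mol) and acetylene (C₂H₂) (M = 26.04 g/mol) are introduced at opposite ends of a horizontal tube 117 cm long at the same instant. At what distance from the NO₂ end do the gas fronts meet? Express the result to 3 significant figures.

50.2 cm

Distances travelled in equal time are proportional to diffusion rates, so d_NO₂/d_C₂H₂ = √(M_C₂H₂/M_NO₂) = √(26.04/46.01) = 0.7523.
With d_NO₂ + d_C₂H₂ = 117 cm, d_C₂H₂ = 117/(1 + 0.7523) = 66.77 cm.
d_NO₂ = 117 − 66.77 = 50.2 cm.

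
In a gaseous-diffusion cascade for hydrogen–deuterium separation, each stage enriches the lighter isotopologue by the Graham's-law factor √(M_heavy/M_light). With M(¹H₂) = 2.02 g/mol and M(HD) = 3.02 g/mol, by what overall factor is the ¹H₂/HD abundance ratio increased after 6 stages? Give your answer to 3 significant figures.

3.34

Overall factor = α^6 with α = √(3.02/2.02), i.e. (3.02/2.02)^(6/2).
= 1.49505^3 = 3.34.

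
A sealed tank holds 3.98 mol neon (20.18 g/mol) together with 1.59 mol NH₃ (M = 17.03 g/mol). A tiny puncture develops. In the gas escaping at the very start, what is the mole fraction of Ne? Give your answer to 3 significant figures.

Effusion rate of each component ∝ n_i/√M_i (partial pressure × 1/√M).
Mole fraction of Ne in the effusate = (n_Ne/√M_Ne) / (n_Ne/√M_Ne + n_NH₃/√M_NH₃)
= (3.98/√20.18) / (3.98/√20.18 + 1.59/√17.03) = 0.8860/(0.8860 + 0.3853) = 0.697.

0.697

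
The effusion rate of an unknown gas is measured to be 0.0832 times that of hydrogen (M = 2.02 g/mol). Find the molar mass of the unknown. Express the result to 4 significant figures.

291.8 g/mol

Since effusion rate ∝ 1/√M, rate_X/rate_H₂ = √(M_H₂/M_X).
0.0832 = √(2.02/M_X)
M_X = 2.02 / 0.0832² = 2.02 / 0.006922 = 291.8 g/mol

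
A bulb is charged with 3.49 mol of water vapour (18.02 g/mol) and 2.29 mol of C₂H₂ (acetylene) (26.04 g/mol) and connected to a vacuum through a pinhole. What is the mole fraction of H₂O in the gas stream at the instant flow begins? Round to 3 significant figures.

Effusion rate of each component ∝ n_i/√M_i (partial pressure × 1/√M).
x_H₂O(eff) = (n_H₂O/√M_H₂O) / (n_H₂O/√M_H₂O + n_C₂H₂/√M_C₂H₂)
= (3.49/√18.02) / (3.49/√18.02 + 2.29/√26.04) = 0.8221/(0.8221 + 0.4488) = 0.647.

0.647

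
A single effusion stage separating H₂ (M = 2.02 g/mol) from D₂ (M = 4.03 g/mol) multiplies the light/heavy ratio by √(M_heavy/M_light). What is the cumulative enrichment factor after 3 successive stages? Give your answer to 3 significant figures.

2.82

After 3 stages the ratio has grown by (√(4.03/2.02))^3 = (4.03/2.02)^(3/2).
= 1.99505^(3/2) = 2.82.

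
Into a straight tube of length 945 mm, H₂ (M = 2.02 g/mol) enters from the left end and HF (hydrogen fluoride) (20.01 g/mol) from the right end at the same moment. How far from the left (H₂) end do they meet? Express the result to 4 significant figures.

717.1 mm

Graham's law gives d_H₂/d_HF = rate_H₂/rate_HF = √(M_HF/M_H₂) = √(20.01/2.02) = 3.147.
With d_H₂ + d_HF = 945 mm, d_HF = 945/(1 + 3.147) = 227.9 mm.
d_H₂ = 945 − 227.9 = 717.1 mm.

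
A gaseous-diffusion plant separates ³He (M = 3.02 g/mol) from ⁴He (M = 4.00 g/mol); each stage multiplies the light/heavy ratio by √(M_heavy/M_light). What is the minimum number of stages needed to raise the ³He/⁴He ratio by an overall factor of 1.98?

With α = √(4.00/3.02) per stage, ln α = ½ ln(1.32450) = 0.1405.
Need α^N ≥ 1.98 ⇒ N ≥ ln(1.98) / ln α = 0.6831 / 0.1405 = 4.86.
So at least 5 stages are needed.

5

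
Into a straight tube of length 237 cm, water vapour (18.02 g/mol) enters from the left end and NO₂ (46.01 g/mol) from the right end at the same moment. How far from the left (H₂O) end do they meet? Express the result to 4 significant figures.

In equal time, each gas travels a distance ∝ its rate ∝ 1/√M, so d_H₂O/d_NO₂ = √(M_NO₂/M_H₂O) = √(46.01/18.02) = 1.598.
With d_H₂O + d_NO₂ = 237 cm, d_NO₂ = 237/(1 + 1.598) = 91.23 cm.
d_H₂O = 237 − 91.23 = 145.8 cm.

145.8 cm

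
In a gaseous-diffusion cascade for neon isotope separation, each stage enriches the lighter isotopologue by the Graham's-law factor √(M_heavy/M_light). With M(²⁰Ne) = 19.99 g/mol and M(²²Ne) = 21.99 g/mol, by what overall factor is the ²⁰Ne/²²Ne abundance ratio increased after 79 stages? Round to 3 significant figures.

43.2

The single-stage factor is √(M_heavy/M_light), so 79 stages give [√(21.99/19.99)]^79 = (21.99/19.99)^(79/2).
= 1.10005^(79/2) = 43.2.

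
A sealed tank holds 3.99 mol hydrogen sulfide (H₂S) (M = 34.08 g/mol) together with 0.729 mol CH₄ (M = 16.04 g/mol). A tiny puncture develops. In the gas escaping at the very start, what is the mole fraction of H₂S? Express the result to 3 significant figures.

0.790

The effusion rate of species i is ∝ p_i/√M_i ∝ n_i/√M_i.
x_H₂S(eff) = (n_H₂S/√M_H₂S) / (n_H₂S/√M_H₂S + n_CH₄/√M_CH₄)
= (3.99/√34.08) / (3.99/√34.08 + 0.729/√16.04) = 0.6835/(0.6835 + 0.1820) = 0.790.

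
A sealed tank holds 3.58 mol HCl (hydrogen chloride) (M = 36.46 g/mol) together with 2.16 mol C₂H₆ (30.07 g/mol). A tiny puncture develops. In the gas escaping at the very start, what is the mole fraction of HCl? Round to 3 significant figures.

0.601

The effusion rate of species i is ∝ p_i/√M_i ∝ n_i/√M_i.
Mole fraction of HCl in the effusate = (n_HCl/√M_HCl) / (n_HCl/√M_HCl + n_C₂H₆/√M_C₂H₆)
= (3.58/√36.46) / (3.58/√36.46 + 2.16/√30.07) = 0.5929/(0.5929 + 0.3939) = 0.601.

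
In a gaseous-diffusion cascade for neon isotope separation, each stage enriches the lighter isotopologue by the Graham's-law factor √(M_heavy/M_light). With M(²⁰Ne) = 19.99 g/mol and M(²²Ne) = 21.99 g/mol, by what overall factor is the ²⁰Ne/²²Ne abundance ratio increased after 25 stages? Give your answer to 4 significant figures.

3.293

The single-stage factor is √(M_heavy/M_light), so 25 stages give [√(21.99/19.99)]^25 = (21.99/19.99)^(25/2).
= 1.10005^(25/2) = 3.293.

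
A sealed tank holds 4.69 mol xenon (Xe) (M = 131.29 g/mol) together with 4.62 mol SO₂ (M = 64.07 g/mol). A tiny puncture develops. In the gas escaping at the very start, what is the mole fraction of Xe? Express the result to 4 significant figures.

Rate_i ∝ x_i/√M_i (Graham's law weighted by mole fraction), so the effusate composition follows n_i/√M_i.
x_Xe(eff) = (n_Xe/√M_Xe) / (n_Xe/√M_Xe + n_SO₂/√M_SO₂)
= (4.69/√131.29) / (4.69/√131.29 + 4.62/√64.07) = 0.4093/(0.4093 + 0.5772) = 0.4149.

0.4149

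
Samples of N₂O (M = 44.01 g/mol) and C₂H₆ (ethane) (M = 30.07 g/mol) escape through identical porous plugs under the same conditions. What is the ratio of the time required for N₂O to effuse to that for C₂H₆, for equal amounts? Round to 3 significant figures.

By Graham's law, t_N₂O/t_C₂H₆ = √(M_N₂O/M_C₂H₆) = √(44.01/30.07) = √1.464 = 1.21.

1.21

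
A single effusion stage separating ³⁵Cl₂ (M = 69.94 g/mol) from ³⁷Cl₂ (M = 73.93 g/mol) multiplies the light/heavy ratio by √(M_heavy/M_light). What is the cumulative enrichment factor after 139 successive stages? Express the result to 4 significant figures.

After 139 stages the ratio has grown by (√(73.93/69.94))^139 = (73.93/69.94)^(139/2).
= 1.05705^(139/2) = 47.27.

47.27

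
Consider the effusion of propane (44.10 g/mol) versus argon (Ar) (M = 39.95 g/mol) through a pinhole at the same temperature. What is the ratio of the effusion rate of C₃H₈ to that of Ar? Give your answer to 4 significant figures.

Graham's law gives rate_C₃H₈/rate_Ar = √(M_Ar/M_C₃H₈) = √(39.95/44.10) = √0.9059 = 0.9518.

0.9518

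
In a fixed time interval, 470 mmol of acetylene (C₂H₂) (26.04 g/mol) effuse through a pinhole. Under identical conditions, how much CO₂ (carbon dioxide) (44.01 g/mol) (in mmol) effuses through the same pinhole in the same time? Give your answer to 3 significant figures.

Since effusion rate ∝ 1/√M, rate_CO₂/rate_C₂H₂ = √(M_C₂H₂/M_CO₂) = √(26.04/44.01) = √0.5917 = 0.7692.
So the amount for CO₂ is 470 × 0.7692 = 362 mmol.

362 mmol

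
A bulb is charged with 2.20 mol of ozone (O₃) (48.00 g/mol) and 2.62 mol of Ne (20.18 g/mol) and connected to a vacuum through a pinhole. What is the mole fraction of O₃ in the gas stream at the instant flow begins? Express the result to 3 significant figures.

Effusion rate of each component ∝ n_i/√M_i (partial pressure × 1/√M).
Mole fraction of O₃ in the effusate = (n_O₃/√M_O₃) / (n_O₃/√M_O₃ + n_Ne/√M_Ne)
= (2.20/√48.00) / (2.20/√48.00 + 2.62/√20.18) = 0.3175/(0.3175 + 0.5832) = 0.353.

0.353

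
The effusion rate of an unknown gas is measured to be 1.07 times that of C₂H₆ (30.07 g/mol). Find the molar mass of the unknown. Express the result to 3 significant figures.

Since effusion rate ∝ 1/√M, rate_X/rate_C₂H₆ = √(M_C₂H₆/M_X).
1.07 = √(30.07/M_X)
M_X = 30.07 / 1.07² = 30.07 / 1.145 = 26.3 g/mol

26.3 g/mol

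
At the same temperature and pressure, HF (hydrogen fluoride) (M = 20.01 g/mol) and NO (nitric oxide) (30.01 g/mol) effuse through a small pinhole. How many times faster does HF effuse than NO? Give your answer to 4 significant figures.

1.225

Using Graham's law: rate_HF/rate_NO = √(M_NO/M_HF) = √(30.01/20.01) = √1.500 = 1.225.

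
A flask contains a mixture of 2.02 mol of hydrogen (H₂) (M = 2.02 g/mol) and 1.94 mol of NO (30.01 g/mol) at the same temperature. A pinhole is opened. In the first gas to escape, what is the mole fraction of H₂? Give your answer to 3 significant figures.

The effusion rate of species i is ∝ p_i/√M_i ∝ n_i/√M_i.
Mole fraction of H₂ in the effusate = (n_H₂/√M_H₂) / (n_H₂/√M_H₂ + n_NO/√M_NO)
= (2.02/√2.02) / (2.02/√2.02 + 1.94/√30.01) = 1.421/(1.421 + 0.3541) = 0.801.

0.801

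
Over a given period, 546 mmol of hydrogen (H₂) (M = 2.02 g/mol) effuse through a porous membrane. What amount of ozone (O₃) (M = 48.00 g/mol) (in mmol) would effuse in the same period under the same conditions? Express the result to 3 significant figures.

By Graham's law, rate_O₃/rate_H₂ = √(M_H₂/M_O₃) = √(2.02/48.00) = √0.04208 = 0.2051.
So the amount for O₃ is 546 × 0.2051 = 112 mmol.

112 mmol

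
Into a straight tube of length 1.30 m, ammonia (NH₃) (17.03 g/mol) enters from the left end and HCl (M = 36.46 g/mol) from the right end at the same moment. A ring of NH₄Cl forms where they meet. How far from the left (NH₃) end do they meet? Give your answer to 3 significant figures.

0.772 m

In equal time, each gas travels a distance ∝ its rate ∝ 1/√M, so d_NH₃/d_HCl = √(M_HCl/M_NH₃) = √(36.46/17.03) = 1.463.
With d_NH₃ + d_HCl = 1.30 m, d_HCl = 1.30/(1 + 1.463) = 0.5278 m.
d_NH₃ = 1.30 − 0.5278 = 0.772 m.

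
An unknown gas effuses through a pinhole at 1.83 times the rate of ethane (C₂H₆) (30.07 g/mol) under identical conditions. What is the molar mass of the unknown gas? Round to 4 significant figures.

8.979 g/mol

Since effusion rate ∝ 1/√M, rate_X/rate_C₂H₆ = √(M_C₂H₆/M_X).
1.83 = √(30.07/M_X)
M_X = 30.07 / 1.83² = 30.07 / 3.349 = 8.979 g/mol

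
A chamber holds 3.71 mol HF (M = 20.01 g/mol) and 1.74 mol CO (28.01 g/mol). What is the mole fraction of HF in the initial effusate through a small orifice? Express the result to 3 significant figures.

Each component's effusion rate ∝ (its partial pressure)·(1/√M) ∝ n_i/√M_i.
So x_HF in the escaping gas = (n_HF/√M_HF) / Σ(n_i/√M_i)
= (3.71/√20.01) / (3.71/√20.01 + 1.74/√28.01) = 0.8294/(0.8294 + 0.3288) = 0.716.

0.716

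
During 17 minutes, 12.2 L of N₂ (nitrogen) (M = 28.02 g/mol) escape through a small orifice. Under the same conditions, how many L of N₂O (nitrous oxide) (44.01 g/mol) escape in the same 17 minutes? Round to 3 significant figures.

From Graham's law, rate_N₂O/rate_N₂ = √(M_N₂/M_N₂O) = √(28.02/44.01) = √0.6367 = 0.7979.
So the volume for N₂O is 12.2 × 0.7979 = 9.73 L.

9.73 L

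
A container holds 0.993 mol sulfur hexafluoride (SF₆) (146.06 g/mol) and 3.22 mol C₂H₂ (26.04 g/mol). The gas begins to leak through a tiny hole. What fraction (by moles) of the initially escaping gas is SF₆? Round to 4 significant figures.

Each component's effusion rate ∝ (its partial pressure)·(1/√M) ∝ n_i/√M_i.
Mole fraction of SF₆ in the effusate = (n_SF₆/√M_SF₆) / (n_SF₆/√M_SF₆ + n_C₂H₂/√M_C₂H₂)
= (0.993/√146.06) / (0.993/√146.06 + 3.22/√26.04) = 0.08216/(0.08216 + 0.6310) = 0.1152.

0.1152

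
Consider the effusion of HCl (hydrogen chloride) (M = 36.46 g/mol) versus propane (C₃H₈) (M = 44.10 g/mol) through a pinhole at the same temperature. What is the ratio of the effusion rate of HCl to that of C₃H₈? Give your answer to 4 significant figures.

1.100

Graham's law gives rate_HCl/rate_C₃H₈ = √(M_C₃H₈/M_HCl) = √(44.10/36.46) = √1.210 = 1.100.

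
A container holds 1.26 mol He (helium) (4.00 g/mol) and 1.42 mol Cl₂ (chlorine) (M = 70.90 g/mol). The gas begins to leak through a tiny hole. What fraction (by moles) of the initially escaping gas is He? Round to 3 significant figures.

0.789

Each component's effusion rate ∝ (its partial pressure)·(1/√M) ∝ n_i/√M_i.
Mole fraction of He in the effusate = (n_He/√M_He) / (n_He/√M_He + n_Cl₂/√M_Cl₂)
= (1.26/√4.00) / (1.26/√4.00 + 1.42/√70.90) = 0.6300/(0.6300 + 0.1686) = 0.789.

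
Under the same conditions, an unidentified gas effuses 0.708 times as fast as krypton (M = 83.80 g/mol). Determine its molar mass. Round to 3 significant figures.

167 g/mol

Since effusion rate ∝ 1/√M, rate_X/rate_Kr = √(M_Kr/M_X).
0.708 = √(83.80/M_X)
M_X = 83.80 / 0.708² = 83.80 / 0.5013 = 167 g/mol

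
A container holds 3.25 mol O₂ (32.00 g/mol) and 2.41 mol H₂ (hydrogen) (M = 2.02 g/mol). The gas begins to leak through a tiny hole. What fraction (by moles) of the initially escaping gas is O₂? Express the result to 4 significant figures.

0.2531

Rate_i ∝ x_i/√M_i (Graham's law weighted by mole fraction), so the effusate composition follows n_i/√M_i.
So x_O₂ in the escaping gas = (n_O₂/√M_O₂) / Σ(n_i/√M_i)
= (3.25/√32.00) / (3.25/√32.00 + 2.41/√2.02) = 0.5745/(0.5745 + 1.696) = 0.2531.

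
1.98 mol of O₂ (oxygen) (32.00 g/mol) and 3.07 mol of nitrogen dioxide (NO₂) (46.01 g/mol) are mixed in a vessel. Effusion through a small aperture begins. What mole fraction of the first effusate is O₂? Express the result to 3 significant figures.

The effusion rate of species i is ∝ p_i/√M_i ∝ n_i/√M_i.
x_O₂(eff) = (n_O₂/√M_O₂) / (n_O₂/√M_O₂ + n_NO₂/√M_NO₂)
= (1.98/√32.00) / (1.98/√32.00 + 3.07/√46.01) = 0.3500/(0.3500 + 0.4526) = 0.436.

0.436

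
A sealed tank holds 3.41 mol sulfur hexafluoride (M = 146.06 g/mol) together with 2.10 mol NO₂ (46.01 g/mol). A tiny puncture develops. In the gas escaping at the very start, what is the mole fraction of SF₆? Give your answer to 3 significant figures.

Each component's effusion rate ∝ (its partial pressure)·(1/√M) ∝ n_i/√M_i.
So x_SF₆ in the escaping gas = (n_SF₆/√M_SF₆) / Σ(n_i/√M_i)
= (3.41/√146.06) / (3.41/√146.06 + 2.10/√46.01) = 0.2822/(0.2822 + 0.3096) = 0.477.

0.477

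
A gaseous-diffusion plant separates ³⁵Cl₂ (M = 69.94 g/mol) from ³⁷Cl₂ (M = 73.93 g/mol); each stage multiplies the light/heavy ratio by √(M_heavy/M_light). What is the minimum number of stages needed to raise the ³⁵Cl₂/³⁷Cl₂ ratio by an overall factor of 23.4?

114

With α = √(73.93/69.94) per stage, ln α = ½ ln(1.05705) = 0.02774.
Need α^N ≥ 23.4 ⇒ N ≥ ln(23.4) / ln α = 3.153 / 0.02774 = 113.65.
Minimum whole number of stages: N = 114.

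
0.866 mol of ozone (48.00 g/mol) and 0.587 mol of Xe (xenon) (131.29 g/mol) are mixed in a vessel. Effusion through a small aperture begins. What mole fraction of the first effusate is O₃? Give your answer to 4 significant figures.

0.7093

Rate_i ∝ x_i/√M_i (Graham's law weighted by mole fraction), so the effusate composition follows n_i/√M_i.
x_O₃(eff) = (n_O₃/√M_O₃) / (n_O₃/√M_O₃ + n_Xe/√M_Xe)
= (0.866/√48.00) / (0.866/√48.00 + 0.587/√131.29) = 0.1250/(0.1250 + 0.05123) = 0.7093.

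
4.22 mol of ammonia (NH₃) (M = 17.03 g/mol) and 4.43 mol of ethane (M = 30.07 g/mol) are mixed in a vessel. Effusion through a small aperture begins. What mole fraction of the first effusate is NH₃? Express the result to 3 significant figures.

0.559

Each component's effusion rate ∝ (its partial pressure)·(1/√M) ∝ n_i/√M_i.
So x_NH₃ in the escaping gas = (n_NH₃/√M_NH₃) / Σ(n_i/√M_i)
= (4.22/√17.03) / (4.22/√17.03 + 4.43/√30.07) = 1.023/(1.023 + 0.8079) = 0.559.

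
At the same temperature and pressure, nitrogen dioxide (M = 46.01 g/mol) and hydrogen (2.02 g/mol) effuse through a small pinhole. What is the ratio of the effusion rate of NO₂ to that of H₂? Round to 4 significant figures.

0.2095

Since effusion rate ∝ 1/√M, rate_NO₂/rate_H₂ = √(M_H₂/M_NO₂) = √(2.02/46.01) = √0.04390 = 0.2095.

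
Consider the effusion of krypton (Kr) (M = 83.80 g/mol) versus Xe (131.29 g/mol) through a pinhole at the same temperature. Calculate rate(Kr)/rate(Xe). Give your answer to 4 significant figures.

1.252

Since effusion rate ∝ 1/√M, rate_Kr/rate_Xe = √(M_Xe/M_Kr) = √(131.29/83.80) = √1.567 = 1.252.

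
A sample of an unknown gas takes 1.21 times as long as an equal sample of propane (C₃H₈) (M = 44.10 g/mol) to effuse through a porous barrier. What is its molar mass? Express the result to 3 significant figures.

64.6 g/mol

Using Graham's law: t_X/t_C₃H₈ = √(M_X/M_C₃H₈).
1.21 = √(M_X/44.10)
M_X = 44.10 × 1.21² = 44.10 × 1.464 = 64.6 g/mol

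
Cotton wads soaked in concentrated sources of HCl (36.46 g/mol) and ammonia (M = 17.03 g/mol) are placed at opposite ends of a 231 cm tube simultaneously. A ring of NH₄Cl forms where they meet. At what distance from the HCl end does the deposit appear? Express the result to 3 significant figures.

Distances travelled in equal time are proportional to diffusion rates, so d_HCl/d_NH₃ = √(M_NH₃/M_HCl) = √(17.03/36.46) = 0.6834.
With d_HCl + d_NH₃ = 231 cm, d_NH₃ = 231/(1 + 0.6834) = 137.2 cm.
d_HCl = 231 − 137.2 = 93.8 cm.

93.8 cm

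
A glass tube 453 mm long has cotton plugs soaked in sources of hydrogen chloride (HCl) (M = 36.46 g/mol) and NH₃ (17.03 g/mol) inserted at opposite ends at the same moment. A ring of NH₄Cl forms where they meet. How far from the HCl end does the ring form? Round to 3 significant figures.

The fronts meet when d_HCl + d_NH₃ = L with d_HCl/d_NH₃ = √(M_NH₃/M_HCl) (Graham's law). Here √(M_NH₃/M_HCl) = √(17.03/36.46) = 0.6834.
With d_HCl + d_NH₃ = 453 mm, d_NH₃ = 453/(1 + 0.6834) = 269.1 mm.
d_HCl = 453 − 269.1 = 184 mm.

184 mm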